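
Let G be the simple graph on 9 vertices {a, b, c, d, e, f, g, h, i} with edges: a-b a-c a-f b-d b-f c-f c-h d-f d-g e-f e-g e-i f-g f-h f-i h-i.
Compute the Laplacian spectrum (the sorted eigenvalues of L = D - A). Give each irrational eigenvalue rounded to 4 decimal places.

[0, 1.5858, 1.5858, 3, 3, 4.4142, 4.4142, 5, 9]

Reading degrees in the order [a, b, c, d, e, f, g, h, i] gives [3, 3, 3, 3, 3, 8, 3, 3, 3]; set D = diag(3, 3, 3, 3, 3, 8, 3, 3, 3) and form L = D - A. The multiplicity of 0 as a Laplacian eigenvalue equals the number of connected components. The largest eigenvalue, 9, is at most the vertex count 9.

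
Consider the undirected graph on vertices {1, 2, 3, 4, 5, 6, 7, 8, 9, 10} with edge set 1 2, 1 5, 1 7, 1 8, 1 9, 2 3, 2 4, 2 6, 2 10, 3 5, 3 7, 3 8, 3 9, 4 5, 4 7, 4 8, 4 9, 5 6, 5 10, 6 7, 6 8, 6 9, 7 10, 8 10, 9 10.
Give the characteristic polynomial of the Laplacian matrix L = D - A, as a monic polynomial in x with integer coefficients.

x^10 - 50x^9 + 1100x^8 - 14000x^7 + 113750x^6 - 612500x^5 + 2187500x^4 - 5000000x^3 + 6640625x^2 - 3906250x

With the vertex order [1, 2, 3, 4, 5, 6, 7, 8, 9, 10], the degrees are [5, 5, 5, 5, 5, 5, 5, 5, 5, 5], giving D = diag(5, 5, 5, 5, 5, 5, 5, 5, 5, 5) and L = D - A. The eigenvalues of L are [0, 5, 5, 5, 5, 5, 5, 5, 5, 10]; the characteristic polynomial is the product of (x - lambda_i), which multiplies out to x^10 - 50x^9 + 1100x^8 - 14000x^7 + 113750x^6 - 612500x^5 + 2187500x^4 - 5000000x^3 + 6640625x^2 - 3906250x. Since p(0) = det(-L) = 0, x divides p(x).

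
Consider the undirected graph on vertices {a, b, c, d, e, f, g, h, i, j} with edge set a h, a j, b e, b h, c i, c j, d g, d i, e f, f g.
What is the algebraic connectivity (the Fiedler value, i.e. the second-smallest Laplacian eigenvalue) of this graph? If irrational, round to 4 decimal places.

With the vertex order [a, b, c, d, e, f, g, h, i, j], the degrees are [2, 2, 2, 2, 2, 2, 2, 2, 2, 2], giving D = diag(2, 2, 2, 2, 2, 2, 2, 2, 2, 2) and L = D - A. The sorted Laplacian eigenvalues are [0, 0.3820, 0.3820, 1.3820, 1.3820, 2.6180, 2.6180, 3.6180, 3.6180, 4]; the algebraic connectivity is the second entry, 0.3820. By the matrix-tree theorem the graph has (1/10) * product of the nonzero eigenvalues = 10 spanning trees.

0.3820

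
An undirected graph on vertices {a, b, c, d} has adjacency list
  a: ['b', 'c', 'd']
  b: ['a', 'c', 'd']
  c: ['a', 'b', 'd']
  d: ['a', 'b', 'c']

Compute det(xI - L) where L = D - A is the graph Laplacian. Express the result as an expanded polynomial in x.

x^4 - 12x^3 + 48x^2 - 64x

Each diagonal entry of L is the vertex degree and each off-diagonal entry is -1 where an edge is present, 0 otherwise; in the order [a, b, c, d] the diagonal is [3, 3, 3, 3]. Computing det(xI - L) by cofactor expansion (or equivalently via sum-over-permutations) gives x^4 - 12x^3 + 48x^2 - 64x. Since p(0) = det(-L) = 0, x divides p(x). The largest eigenvalue, 4, is at most the vertex count 4. There is one zero in the spectrum, matching the 1 component.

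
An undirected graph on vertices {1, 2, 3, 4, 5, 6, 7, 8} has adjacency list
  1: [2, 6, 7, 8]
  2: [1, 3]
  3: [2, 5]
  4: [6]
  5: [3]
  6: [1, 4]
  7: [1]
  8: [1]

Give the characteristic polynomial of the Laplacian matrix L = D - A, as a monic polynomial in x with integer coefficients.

Each diagonal entry of L is the vertex degree and each off-diagonal entry is -1 where an edge is present, 0 otherwise; in the order [1, 2, 3, 4, 5, 6, 7, 8] the diagonal is [4, 2, 2, 1, 1, 2, 1, 1]. L has integer entries, so p(x) = det(xI - L) has integer coefficients. Expanding the determinant yields x^8 - 14x^7 + 75x^6 - 198x^5 + 275x^4 - 198x^3 + 67x^2 - 8x. The constant term is 0 because L is singular (the all-ones vector lies in its kernel). There is one zero in the spectrum, matching the 1 component.

x^8 - 14x^7 + 75x^6 - 198x^5 + 275x^4 - 198x^3 + 67x^2 - 8x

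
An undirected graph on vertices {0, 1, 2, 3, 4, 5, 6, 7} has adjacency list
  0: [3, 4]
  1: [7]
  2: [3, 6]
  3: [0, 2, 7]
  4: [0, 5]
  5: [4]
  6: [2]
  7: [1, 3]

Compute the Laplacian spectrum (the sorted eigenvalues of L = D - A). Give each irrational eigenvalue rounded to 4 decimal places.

With the vertex order [0, 1, 2, 3, 4, 5, 6, 7], the degrees are [2, 1, 2, 3, 2, 1, 1, 2], giving D = diag(2, 1, 2, 3, 2, 1, 1, 2) and L = D - A. L is symmetric positive semidefinite, so every eigenvalue is real and nonnegative. The single zero eigenvalue shows the graph is connected.

[0, 0.2434, 0.3820, 1.1798, 2, 2.6180, 3.1386, 4.4383]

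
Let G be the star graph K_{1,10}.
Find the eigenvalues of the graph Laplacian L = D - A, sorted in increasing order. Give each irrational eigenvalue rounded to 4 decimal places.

[0, 1, 1, 1, 1, 1, 1, 1, 1, 1, 11]

The graph has 11 vertices and degree multiset [10, 1, 1, 1, 1, 1, 1, 1, 1, 1, 1]; D is the diagonal matrix of degrees and L = D - A. Diagonalising L (or applying a numerical eigensolver to the 11x11 matrix) gives the spectrum above. The single zero eigenvalue shows the graph is connected.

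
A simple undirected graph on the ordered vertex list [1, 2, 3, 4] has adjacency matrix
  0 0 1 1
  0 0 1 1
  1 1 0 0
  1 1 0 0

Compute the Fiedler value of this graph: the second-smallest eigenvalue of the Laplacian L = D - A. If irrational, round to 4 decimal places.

2

Each diagonal entry of L is the vertex degree and each off-diagonal entry is -1 where an edge is present, 0 otherwise; in the order [1, 2, 3, 4] the diagonal is [2, 2, 2, 2]. The sorted Laplacian eigenvalues are [0, 2, 2, 4]; the algebraic connectivity is the second entry, 2.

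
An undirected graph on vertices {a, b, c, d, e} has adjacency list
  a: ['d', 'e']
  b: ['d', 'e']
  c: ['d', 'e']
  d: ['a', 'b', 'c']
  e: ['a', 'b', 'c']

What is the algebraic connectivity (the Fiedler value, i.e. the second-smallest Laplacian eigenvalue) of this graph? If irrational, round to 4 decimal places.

2

With the vertex order [a, b, c, d, e], the degrees are [2, 2, 2, 3, 3], giving D = diag(2, 2, 2, 3, 3) and L = D - A. The smallest Laplacian eigenvalue is always 0. The next one, lambda_2 = 2, measures how hard the graph is to disconnect: larger values mean better connectivity. There is one zero in the spectrum, matching the 1 component. The eigenvalues sum to 12, which equals trace(L) = 2|E|.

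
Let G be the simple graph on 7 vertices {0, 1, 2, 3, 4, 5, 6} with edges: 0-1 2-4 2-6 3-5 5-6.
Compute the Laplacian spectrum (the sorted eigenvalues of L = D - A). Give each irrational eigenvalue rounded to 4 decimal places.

[0, 0, 0.3820, 1.3820, 2, 2.6180, 3.6180]

With the vertex order [0, 1, 2, 3, 4, 5, 6], the degrees are [1, 1, 2, 1, 1, 2, 2], giving D = diag(1, 1, 2, 1, 1, 2, 2) and L = D - A. Diagonalising L (or applying a numerical eigensolver to the 7x7 matrix) gives the spectrum above. The 2 zero eigenvalues correspond to the 2 connected components. There are 2 zeros in the spectrum, matching the 2 components. The largest eigenvalue, 3.6180, is at most the vertex count 7.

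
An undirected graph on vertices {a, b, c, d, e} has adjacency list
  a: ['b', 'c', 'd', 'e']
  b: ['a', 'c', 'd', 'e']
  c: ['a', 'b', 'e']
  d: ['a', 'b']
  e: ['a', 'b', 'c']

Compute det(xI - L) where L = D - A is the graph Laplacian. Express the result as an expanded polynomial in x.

With the vertex order [a, b, c, d, e], the degrees are [4, 4, 3, 2, 3], giving D = diag(4, 4, 3, 2, 3) and L = D - A. Computing det(xI - L) by cofactor expansion (or equivalently via sum-over-permutations) gives x^5 - 16x^4 + 93x^3 - 230x^2 + 200x. The coefficient of x^4 equals -trace(L) = -16, matching the sum of degrees. By the matrix-tree theorem the graph has (1/5) * product of the nonzero eigenvalues = 40 spanning trees.

x^5 - 16x^4 + 93x^3 - 230x^2 + 200x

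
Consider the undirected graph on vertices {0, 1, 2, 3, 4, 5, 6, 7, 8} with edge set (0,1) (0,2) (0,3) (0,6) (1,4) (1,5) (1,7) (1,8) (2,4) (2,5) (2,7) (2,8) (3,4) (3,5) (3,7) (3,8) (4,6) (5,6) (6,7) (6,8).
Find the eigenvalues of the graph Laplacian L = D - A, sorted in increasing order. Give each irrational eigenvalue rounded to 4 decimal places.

Each diagonal entry of L is the vertex degree and each off-diagonal entry is -1 where an edge is present, 0 otherwise; in the order [0, 1, 2, 3, 4, 5, 6, 7, 8] the diagonal is [4, 5, 5, 5, 4, 4, 5, 4, 4]. Diagonalising L (or applying a numerical eigensolver to the 9x9 matrix) gives the spectrum above. There is one zero in the spectrum, matching the 1 component. By the matrix-tree theorem the graph has (1/9) * product of the nonzero eigenvalues = 32000 spanning trees.

[0, 4, 4, 4, 4, 5, 5, 5, 9]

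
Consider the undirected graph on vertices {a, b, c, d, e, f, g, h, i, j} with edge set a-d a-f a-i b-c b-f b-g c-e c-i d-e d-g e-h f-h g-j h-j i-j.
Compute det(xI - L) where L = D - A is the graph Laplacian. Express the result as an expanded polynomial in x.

With the vertex order [a, b, c, d, e, f, g, h, i, j], the degrees are [3, 3, 3, 3, 3, 3, 3, 3, 3, 3], giving D = diag(3, 3, 3, 3, 3, 3, 3, 3, 3, 3) and L = D - A. L has integer entries, so p(x) = det(xI - L) has integer coefficients. Expanding the determinant yields x^10 - 30x^9 + 390x^8 - 2880x^7 + 13305x^6 - 39882x^5 + 77640x^4 - 94800x^3 + 66000x^2 - 20000x. The constant term is 0 because L is singular (the all-ones vector lies in its kernel). The eigenvalues sum to 30, which equals trace(L) = 2|E|. There is one zero in the spectrum, matching the 1 component.

x^10 - 30x^9 + 390x^8 - 2880x^7 + 13305x^6 - 39882x^5 + 77640x^4 - 94800x^3 + 66000x^2 - 20000x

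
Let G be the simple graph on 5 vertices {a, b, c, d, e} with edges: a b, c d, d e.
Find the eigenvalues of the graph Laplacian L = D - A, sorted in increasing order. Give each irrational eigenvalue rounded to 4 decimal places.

Reading degrees in the order [a, b, c, d, e] gives [1, 1, 1, 2, 1]; set D = diag(1, 1, 1, 2, 1) and form L = D - A. Diagonalising L (or applying a numerical eigensolver to the 5x5 matrix) gives the spectrum above. The 2 zero eigenvalues correspond to the 2 connected components. The eigenvalues sum to 6, which equals trace(L) = 2|E|.

[0, 0, 1, 2, 3]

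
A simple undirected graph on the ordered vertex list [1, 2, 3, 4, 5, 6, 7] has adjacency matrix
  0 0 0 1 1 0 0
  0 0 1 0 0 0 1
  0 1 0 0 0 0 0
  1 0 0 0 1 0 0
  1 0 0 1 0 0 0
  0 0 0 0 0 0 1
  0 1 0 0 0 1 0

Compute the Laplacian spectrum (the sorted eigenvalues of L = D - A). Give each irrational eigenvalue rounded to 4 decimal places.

With the vertex order [1, 2, 3, 4, 5, 6, 7], the degrees are [2, 2, 1, 2, 2, 1, 2], giving D = diag(2, 2, 1, 2, 2, 1, 2) and L = D - A. Since every row of L sums to 0, the all-ones vector is in the kernel and 0 is an eigenvalue. The 2 zero eigenvalues correspond to the 2 connected components. The eigenvalues sum to 12, which equals trace(L) = 2|E|.

[0, 0, 0.5858, 2, 3, 3, 3.4142]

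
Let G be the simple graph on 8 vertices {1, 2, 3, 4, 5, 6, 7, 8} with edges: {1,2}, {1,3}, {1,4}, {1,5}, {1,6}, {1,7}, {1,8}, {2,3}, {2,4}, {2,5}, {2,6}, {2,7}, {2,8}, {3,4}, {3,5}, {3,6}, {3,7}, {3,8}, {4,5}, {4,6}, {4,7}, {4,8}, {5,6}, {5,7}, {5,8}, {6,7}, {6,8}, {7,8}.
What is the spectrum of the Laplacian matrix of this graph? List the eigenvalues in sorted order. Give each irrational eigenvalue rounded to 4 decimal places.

[0, 8, 8, 8, 8, 8, 8, 8]

With the vertex order [1, 2, 3, 4, 5, 6, 7, 8], the degrees are [7, 7, 7, 7, 7, 7, 7, 7], giving D = diag(7, 7, 7, 7, 7, 7, 7, 7) and L = D - A. L is symmetric positive semidefinite, so every eigenvalue is real and nonnegative. The single zero eigenvalue shows the graph is connected. The largest eigenvalue, 8, is at most the vertex count 8. By the matrix-tree theorem the graph has (1/8) * product of the nonzero eigenvalues = 262144 spanning trees.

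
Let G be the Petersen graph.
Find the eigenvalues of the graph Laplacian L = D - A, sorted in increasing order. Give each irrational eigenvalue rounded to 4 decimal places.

[0, 2, 2, 2, 2, 2, 5, 5, 5, 5]

The graph has 10 vertices and degree multiset [3, 3, 3, 3, 3, 3, 3, 3, 3, 3]; D is the diagonal matrix of degrees and L = D - A. Since every row of L sums to 0, the all-ones vector is in the kernel and 0 is an eigenvalue. There is one zero in the spectrum, matching the 1 component.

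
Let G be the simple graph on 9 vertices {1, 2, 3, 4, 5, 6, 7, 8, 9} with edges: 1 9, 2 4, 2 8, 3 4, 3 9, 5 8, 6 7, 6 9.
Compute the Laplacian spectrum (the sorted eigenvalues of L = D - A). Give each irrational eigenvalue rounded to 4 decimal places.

[0, 0.1404, 0.5362, 0.7754, 1.5803, 2.2449, 2.7784, 3.5988, 4.3455]

Each diagonal entry of L is the vertex degree and each off-diagonal entry is -1 where an edge is present, 0 otherwise; in the order [1, 2, 3, 4, 5, 6, 7, 8, 9] the diagonal is [1, 2, 2, 2, 1, 2, 1, 2, 3]. The multiplicity of 0 as a Laplacian eigenvalue equals the number of connected components.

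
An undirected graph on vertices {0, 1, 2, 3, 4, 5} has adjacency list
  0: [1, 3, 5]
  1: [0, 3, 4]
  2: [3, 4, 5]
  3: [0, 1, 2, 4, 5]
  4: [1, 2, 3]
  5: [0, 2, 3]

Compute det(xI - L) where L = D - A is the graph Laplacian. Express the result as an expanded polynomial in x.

Each diagonal entry of L is the vertex degree and each off-diagonal entry is -1 where an edge is present, 0 otherwise; in the order [0, 1, 2, 3, 4, 5] the diagonal is [3, 3, 3, 5, 3, 3]. L has integer entries, so p(x) = det(xI - L) has integer coefficients. Expanding the determinant yields x^6 - 20x^5 + 155x^4 - 580x^3 + 1045x^2 - 726x. Since p(0) = det(-L) = 0, x divides p(x). The eigenvalues sum to 20, which equals trace(L) = 2|E|. The largest eigenvalue, 6, is at most the vertex count 6.

x^6 - 20x^5 + 155x^4 - 580x^3 + 1045x^2 - 726x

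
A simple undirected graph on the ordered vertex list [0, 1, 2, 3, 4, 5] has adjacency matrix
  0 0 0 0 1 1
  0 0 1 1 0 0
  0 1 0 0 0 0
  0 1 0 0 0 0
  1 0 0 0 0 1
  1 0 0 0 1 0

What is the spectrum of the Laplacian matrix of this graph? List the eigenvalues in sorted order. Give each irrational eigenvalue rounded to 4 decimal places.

[0, 0, 1, 3, 3, 3]

Each diagonal entry of L is the vertex degree and each off-diagonal entry is -1 where an edge is present, 0 otherwise; in the order [0, 1, 2, 3, 4, 5] the diagonal is [2, 2, 1, 1, 2, 2]. Diagonalising L (or applying a numerical eigensolver to the 6x6 matrix) gives the spectrum above. The 2 zero eigenvalues correspond to the 2 connected components. There are 2 zeros in the spectrum, matching the 2 components.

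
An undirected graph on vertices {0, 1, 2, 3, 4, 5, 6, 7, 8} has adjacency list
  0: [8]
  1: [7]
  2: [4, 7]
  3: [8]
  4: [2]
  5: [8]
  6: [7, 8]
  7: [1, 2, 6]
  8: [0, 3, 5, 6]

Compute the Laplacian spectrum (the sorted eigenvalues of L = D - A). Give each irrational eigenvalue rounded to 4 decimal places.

Reading degrees in the order [0, 1, 2, 3, 4, 5, 6, 7, 8] gives [1, 1, 2, 1, 1, 1, 2, 3, 4]; set D = diag(1, 1, 2, 1, 1, 1, 2, 3, 4) and form L = D - A. The multiplicity of 0 as a Laplacian eigenvalue equals the number of connected components. The largest eigenvalue, 5.1296, is at most the vertex count 9.

[0, 0.1884, 0.6144, 1, 1, 1.5333, 2.3798, 4.1545, 5.1296]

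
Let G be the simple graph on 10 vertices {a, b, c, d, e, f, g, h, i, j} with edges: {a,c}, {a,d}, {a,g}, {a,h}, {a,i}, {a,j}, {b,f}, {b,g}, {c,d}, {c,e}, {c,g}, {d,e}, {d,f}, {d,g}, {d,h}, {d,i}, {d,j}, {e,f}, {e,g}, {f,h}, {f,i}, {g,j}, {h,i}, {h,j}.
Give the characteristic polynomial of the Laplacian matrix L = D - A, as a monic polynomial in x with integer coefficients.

x^10 - 48x^9 + 1001x^8 - 11884x^7 + 88348x^6 - 425584x^5 + 1325139x^4 - 2564690x^3 + 2790998x^2 - 1296480x

Each diagonal entry of L is the vertex degree and each off-diagonal entry is -1 where an edge is present, 0 otherwise; in the order [a, b, c, d, e, f, g, h, i, j] the diagonal is [6, 2, 4, 8, 4, 5, 6, 5, 4, 4]. Computing det(xI - L) by cofactor expansion (or equivalently via sum-over-permutations) gives x^10 - 48x^9 + 1001x^8 - 11884x^7 + 88348x^6 - 425584x^5 + 1325139x^4 - 2564690x^3 + 2790998x^2 - 1296480x. The constant term is 0 because L is singular (the all-ones vector lies in its kernel). The eigenvalues sum to 48, which equals trace(L) = 2|E|. By the matrix-tree theorem the graph has (1/10) * product of the nonzero eigenvalues = 129648 spanning trees.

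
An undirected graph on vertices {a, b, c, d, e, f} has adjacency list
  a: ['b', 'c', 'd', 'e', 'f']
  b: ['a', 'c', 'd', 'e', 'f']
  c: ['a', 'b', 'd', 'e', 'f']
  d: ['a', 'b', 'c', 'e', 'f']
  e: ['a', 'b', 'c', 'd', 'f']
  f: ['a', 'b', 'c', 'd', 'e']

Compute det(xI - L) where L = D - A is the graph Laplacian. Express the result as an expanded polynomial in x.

x^6 - 30x^5 + 360x^4 - 2160x^3 + 6480x^2 - 7776x

With the vertex order [a, b, c, d, e, f], the degrees are [5, 5, 5, 5, 5, 5], giving D = diag(5, 5, 5, 5, 5, 5) and L = D - A. The eigenvalues of L are [0, 6, 6, 6, 6, 6]; the characteristic polynomial is the product of (x - lambda_i), which multiplies out to x^6 - 30x^5 + 360x^4 - 2160x^3 + 6480x^2 - 7776x. The coefficient of x^5 equals -trace(L) = -30, matching the sum of degrees.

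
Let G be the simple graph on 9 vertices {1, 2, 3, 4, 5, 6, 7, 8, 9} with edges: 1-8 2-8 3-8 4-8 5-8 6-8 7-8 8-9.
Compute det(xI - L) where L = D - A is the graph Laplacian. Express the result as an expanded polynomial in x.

x^9 - 16x^8 + 84x^7 - 224x^6 + 350x^5 - 336x^4 + 196x^3 - 64x^2 + 9x

Reading degrees in the order [1, 2, 3, 4, 5, 6, 7, 8, 9] gives [1, 1, 1, 1, 1, 1, 1, 8, 1]; set D = diag(1, 1, 1, 1, 1, 1, 1, 8, 1) and form L = D - A. The eigenvalues of L are [0, 1, 1, 1, 1, 1, 1, 1, 9]; the characteristic polynomial is the product of (x - lambda_i), which multiplies out to x^9 - 16x^8 + 84x^7 - 224x^6 + 350x^5 - 336x^4 + 196x^3 - 64x^2 + 9x. The constant term is 0 because L is singular (the all-ones vector lies in its kernel).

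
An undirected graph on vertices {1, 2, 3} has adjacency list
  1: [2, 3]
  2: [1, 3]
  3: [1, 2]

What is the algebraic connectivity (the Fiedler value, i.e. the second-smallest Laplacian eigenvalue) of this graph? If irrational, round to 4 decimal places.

Reading degrees in the order [1, 2, 3] gives [2, 2, 2]; set D = diag(2, 2, 2) and form L = D - A. The smallest Laplacian eigenvalue is always 0. The next one, lambda_2 = 3, measures how hard the graph is to disconnect: larger values mean better connectivity. The largest eigenvalue, 3, is at most the vertex count 3.

3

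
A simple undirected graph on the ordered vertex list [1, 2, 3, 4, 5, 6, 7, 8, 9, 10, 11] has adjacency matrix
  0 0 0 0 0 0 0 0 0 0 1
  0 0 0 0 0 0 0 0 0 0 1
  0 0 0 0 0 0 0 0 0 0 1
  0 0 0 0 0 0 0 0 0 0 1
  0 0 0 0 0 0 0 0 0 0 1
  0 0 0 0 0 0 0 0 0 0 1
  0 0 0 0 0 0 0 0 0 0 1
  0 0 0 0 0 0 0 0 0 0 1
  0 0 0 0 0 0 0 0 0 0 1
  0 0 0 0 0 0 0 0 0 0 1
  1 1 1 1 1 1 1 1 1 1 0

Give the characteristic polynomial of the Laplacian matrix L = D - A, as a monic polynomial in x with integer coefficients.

Reading degrees in the order [1, 2, 3, 4, 5, 6, 7, 8, 9, 10, 11] gives [1, 1, 1, 1, 1, 1, 1, 1, 1, 1, 10]; set D = diag(1, 1, 1, 1, 1, 1, 1, 1, 1, 1, 10) and form L = D - A. The eigenvalues of L are [0, 1, 1, 1, 1, 1, 1, 1, 1, 1, 11]; the characteristic polynomial is the product of (x - lambda_i), which multiplies out to x^11 - 20x^10 + 135x^9 - 480x^8 + 1050x^7 - 1512x^6 + 1470x^5 - 960x^4 + 405x^3 - 100x^2 + 11x. The constant term is 0 because L is singular (the all-ones vector lies in its kernel). By the matrix-tree theorem the graph has (1/11) * product of the nonzero eigenvalues = 1 spanning tree. There is one zero in the spectrum, matching the 1 component.

x^11 - 20x^10 + 135x^9 - 480x^8 + 1050x^7 - 1512x^6 + 1470x^5 - 960x^4 + 405x^3 - 100x^2 + 11x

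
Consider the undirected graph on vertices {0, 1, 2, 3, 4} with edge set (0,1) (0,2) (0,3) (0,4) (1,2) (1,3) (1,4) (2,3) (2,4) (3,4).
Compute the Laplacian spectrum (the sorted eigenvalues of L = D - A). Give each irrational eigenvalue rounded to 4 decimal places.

[0, 5, 5, 5, 5]

Reading degrees in the order [0, 1, 2, 3, 4] gives [4, 4, 4, 4, 4]; set D = diag(4, 4, 4, 4, 4) and form L = D - A. L is symmetric positive semidefinite, so every eigenvalue is real and nonnegative. The largest eigenvalue, 5, is at most the vertex count 5.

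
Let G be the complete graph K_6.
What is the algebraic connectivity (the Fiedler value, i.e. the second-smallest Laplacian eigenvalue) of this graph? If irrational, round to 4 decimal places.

The graph has 6 vertices and degree multiset [5, 5, 5, 5, 5, 5]; D is the diagonal matrix of degrees and L = D - A. The sorted Laplacian eigenvalues are [0, 6, 6, 6, 6, 6]; the algebraic connectivity is the second entry, 6. By the matrix-tree theorem the graph has (1/6) * product of the nonzero eigenvalues = 1296 spanning trees.

6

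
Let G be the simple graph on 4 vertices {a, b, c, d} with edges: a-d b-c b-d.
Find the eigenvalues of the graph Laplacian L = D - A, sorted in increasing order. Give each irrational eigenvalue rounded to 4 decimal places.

Reading degrees in the order [a, b, c, d] gives [1, 2, 1, 2]; set D = diag(1, 2, 1, 2) and form L = D - A. L is symmetric positive semidefinite, so every eigenvalue is real and nonnegative. There is one zero in the spectrum, matching the 1 component. By the matrix-tree theorem the graph has (1/4) * product of the nonzero eigenvalues = 1 spanning tree.

[0, 0.5858, 2, 3.4142]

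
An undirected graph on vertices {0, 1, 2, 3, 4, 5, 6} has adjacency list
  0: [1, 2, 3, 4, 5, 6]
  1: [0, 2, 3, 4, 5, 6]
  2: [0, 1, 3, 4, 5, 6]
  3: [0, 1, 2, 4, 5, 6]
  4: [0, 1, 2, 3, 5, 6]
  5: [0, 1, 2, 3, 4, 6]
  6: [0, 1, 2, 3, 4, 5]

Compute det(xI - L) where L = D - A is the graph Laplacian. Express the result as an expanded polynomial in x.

x^7 - 42x^6 + 735x^5 - 6860x^4 + 36015x^3 - 100842x^2 + 117649x

Reading degrees in the order [0, 1, 2, 3, 4, 5, 6] gives [6, 6, 6, 6, 6, 6, 6]; set D = diag(6, 6, 6, 6, 6, 6, 6) and form L = D - A. Computing det(xI - L) by cofactor expansion (or equivalently via sum-over-permutations) gives x^7 - 42x^6 + 735x^5 - 6860x^4 + 36015x^3 - 100842x^2 + 117649x. Since p(0) = det(-L) = 0, x divides p(x). The eigenvalues sum to 42, which equals trace(L) = 2|E|.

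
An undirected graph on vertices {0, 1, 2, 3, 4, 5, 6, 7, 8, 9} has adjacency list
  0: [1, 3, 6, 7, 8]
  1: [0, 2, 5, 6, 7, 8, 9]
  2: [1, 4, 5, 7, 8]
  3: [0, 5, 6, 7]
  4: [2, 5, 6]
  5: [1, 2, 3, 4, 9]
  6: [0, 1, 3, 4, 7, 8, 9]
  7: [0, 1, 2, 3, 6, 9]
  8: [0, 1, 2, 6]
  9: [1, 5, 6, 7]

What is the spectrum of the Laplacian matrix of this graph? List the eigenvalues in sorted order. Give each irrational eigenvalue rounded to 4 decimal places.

With the vertex order [0, 1, 2, 3, 4, 5, 6, 7, 8, 9], the degrees are [5, 7, 5, 4, 3, 5, 7, 6, 4, 4], giving D = diag(5, 7, 5, 4, 3, 5, 7, 6, 4, 4) and L = D - A. Diagonalising L (or applying a numerical eigensolver to the 10x10 matrix) gives the spectrum above. The single zero eigenvalue shows the graph is connected. By the matrix-tree theorem the graph has (1/10) * product of the nonzero eigenvalues = 253091 spanning trees. The eigenvalues sum to 50, which equals trace(L) = 2|E|.

[0, 2.5364, 3.3112, 3.6468, 4.7480, 5.4507, 6.1314, 7.5145, 8.0186, 8.6423]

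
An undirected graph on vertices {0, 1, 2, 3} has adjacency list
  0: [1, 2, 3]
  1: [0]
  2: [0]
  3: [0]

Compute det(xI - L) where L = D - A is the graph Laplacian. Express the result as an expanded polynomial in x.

x^4 - 6x^3 + 9x^2 - 4x

Reading degrees in the order [0, 1, 2, 3] gives [3, 1, 1, 1]; set D = diag(3, 1, 1, 1) and form L = D - A. The eigenvalues of L are [0, 1, 1, 4]; the characteristic polynomial is the product of (x - lambda_i), which multiplies out to x^4 - 6x^3 + 9x^2 - 4x. The constant term is 0 because L is singular (the all-ones vector lies in its kernel). The eigenvalues sum to 6, which equals trace(L) = 2|E|.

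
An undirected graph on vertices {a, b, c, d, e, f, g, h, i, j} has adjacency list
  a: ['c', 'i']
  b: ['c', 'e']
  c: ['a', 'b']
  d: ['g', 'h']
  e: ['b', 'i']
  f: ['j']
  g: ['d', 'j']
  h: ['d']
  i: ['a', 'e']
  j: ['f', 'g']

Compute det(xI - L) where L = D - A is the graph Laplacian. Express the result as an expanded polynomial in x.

x^10 - 18x^9 + 136x^8 - 560x^7 + 1365x^6 - 2000x^5 + 1700x^4 - 750x^3 + 125x^2

Each diagonal entry of L is the vertex degree and each off-diagonal entry is -1 where an edge is present, 0 otherwise; in the order [a, b, c, d, e, f, g, h, i, j] the diagonal is [2, 2, 2, 2, 2, 1, 2, 1, 2, 2]. Computing det(xI - L) by cofactor expansion (or equivalently via sum-over-permutations) gives x^10 - 18x^9 + 136x^8 - 560x^7 + 1365x^6 - 2000x^5 + 1700x^4 - 750x^3 + 125x^2. The coefficient of x^9 equals -trace(L) = -18, matching the sum of degrees.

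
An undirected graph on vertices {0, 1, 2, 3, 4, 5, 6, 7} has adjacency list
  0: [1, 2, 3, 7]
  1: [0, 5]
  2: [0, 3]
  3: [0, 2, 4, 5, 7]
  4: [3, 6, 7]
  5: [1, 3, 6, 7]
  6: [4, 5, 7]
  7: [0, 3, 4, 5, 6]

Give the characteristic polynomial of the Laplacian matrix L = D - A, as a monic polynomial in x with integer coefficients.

With the vertex order [0, 1, 2, 3, 4, 5, 6, 7], the degrees are [4, 2, 2, 5, 3, 4, 3, 5], giving D = diag(4, 2, 2, 5, 3, 4, 3, 5) and L = D - A. L has integer entries, so p(x) = det(xI - L) has integer coefficients. Expanding the determinant yields x^8 - 28x^7 + 324x^6 - 2000x^5 + 7077x^4 - 14268x^3 + 15080x^2 - 6432x. The coefficient of x^7 equals -trace(L) = -28, matching the sum of degrees. The eigenvalues sum to 28, which equals trace(L) = 2|E|. The largest eigenvalue, 6.5463, is at most the vertex count 8.

x^8 - 28x^7 + 324x^6 - 2000x^5 + 7077x^4 - 14268x^3 + 15080x^2 - 6432x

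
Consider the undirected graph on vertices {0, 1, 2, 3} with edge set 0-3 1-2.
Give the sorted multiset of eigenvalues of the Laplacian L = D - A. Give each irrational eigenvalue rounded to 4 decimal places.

[0, 0, 2, 2]

With the vertex order [0, 1, 2, 3], the degrees are [1, 1, 1, 1], giving D = diag(1, 1, 1, 1) and L = D - A. L is symmetric positive semidefinite, so every eigenvalue is real and nonnegative. The 2 zero eigenvalues correspond to the 2 connected components.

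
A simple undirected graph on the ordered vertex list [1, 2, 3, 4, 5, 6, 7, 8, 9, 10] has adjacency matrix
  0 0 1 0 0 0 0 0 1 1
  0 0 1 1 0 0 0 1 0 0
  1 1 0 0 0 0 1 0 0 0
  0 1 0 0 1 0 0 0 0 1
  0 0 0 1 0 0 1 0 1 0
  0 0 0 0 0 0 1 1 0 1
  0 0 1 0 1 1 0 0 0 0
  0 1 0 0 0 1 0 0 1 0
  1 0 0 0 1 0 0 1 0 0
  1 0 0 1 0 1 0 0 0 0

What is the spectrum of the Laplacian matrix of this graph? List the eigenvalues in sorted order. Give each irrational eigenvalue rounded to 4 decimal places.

Reading degrees in the order [1, 2, 3, 4, 5, 6, 7, 8, 9, 10] gives [3, 3, 3, 3, 3, 3, 3, 3, 3, 3]; set D = diag(3, 3, 3, 3, 3, 3, 3, 3, 3, 3) and form L = D - A. The multiplicity of 0 as a Laplacian eigenvalue equals the number of connected components. The largest eigenvalue, 5, is at most the vertex count 10.

[0, 2, 2, 2, 2, 2, 5, 5, 5, 5]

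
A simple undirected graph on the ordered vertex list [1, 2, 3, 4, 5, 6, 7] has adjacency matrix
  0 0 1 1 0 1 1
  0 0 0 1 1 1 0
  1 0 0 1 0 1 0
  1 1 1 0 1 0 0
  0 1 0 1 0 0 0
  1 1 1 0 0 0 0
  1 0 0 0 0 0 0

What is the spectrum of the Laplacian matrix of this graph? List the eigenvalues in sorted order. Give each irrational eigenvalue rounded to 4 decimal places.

Each diagonal entry of L is the vertex degree and each off-diagonal entry is -1 where an edge is present, 0 otherwise; in the order [1, 2, 3, 4, 5, 6, 7] the diagonal is [4, 3, 3, 4, 2, 3, 1]. Since every row of L sums to 0, the all-ones vector is in the kernel and 0 is an eigenvalue. By the matrix-tree theorem the graph has (1/7) * product of the nonzero eigenvalues = 64 spanning trees. There is one zero in the spectrum, matching the 1 component.

[0, 0.8005, 1.6911, 3.0754, 4, 4.6610, 5.7720]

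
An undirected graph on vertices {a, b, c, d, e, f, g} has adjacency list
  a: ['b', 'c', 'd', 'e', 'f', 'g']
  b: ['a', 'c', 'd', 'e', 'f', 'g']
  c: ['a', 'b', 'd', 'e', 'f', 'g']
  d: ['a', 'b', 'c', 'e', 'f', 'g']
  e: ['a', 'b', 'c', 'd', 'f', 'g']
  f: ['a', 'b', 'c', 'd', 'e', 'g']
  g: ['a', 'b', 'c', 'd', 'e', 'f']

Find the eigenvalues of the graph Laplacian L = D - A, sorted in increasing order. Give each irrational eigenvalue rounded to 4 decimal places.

[0, 7, 7, 7, 7, 7, 7]

Reading degrees in the order [a, b, c, d, e, f, g] gives [6, 6, 6, 6, 6, 6, 6]; set D = diag(6, 6, 6, 6, 6, 6, 6) and form L = D - A. L is symmetric positive semidefinite, so every eigenvalue is real and nonnegative.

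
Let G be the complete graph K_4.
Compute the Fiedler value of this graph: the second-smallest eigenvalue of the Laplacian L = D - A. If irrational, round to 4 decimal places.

4

The graph has 4 vertices and degree multiset [3, 3, 3, 3]; D is the diagonal matrix of degrees and L = D - A. The smallest Laplacian eigenvalue is always 0. The next one, lambda_2 = 4, measures how hard the graph is to disconnect: larger values mean better connectivity. There is one zero in the spectrum, matching the 1 component.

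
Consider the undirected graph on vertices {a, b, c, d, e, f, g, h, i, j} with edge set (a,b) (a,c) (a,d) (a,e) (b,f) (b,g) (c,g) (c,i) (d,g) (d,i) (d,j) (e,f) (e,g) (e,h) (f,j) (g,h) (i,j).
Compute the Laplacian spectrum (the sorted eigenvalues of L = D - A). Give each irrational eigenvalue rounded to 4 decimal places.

Reading degrees in the order [a, b, c, d, e, f, g, h, i, j] gives [4, 3, 3, 4, 4, 3, 5, 2, 3, 3]; set D = diag(4, 3, 3, 4, 4, 3, 5, 2, 3, 3) and form L = D - A. L is symmetric positive semidefinite, so every eigenvalue is real and nonnegative. The single zero eigenvalue shows the graph is connected. There is one zero in the spectrum, matching the 1 component.

[0, 1.2545, 1.8891, 2.1805, 3.4367, 3.7030, 4.3910, 4.7463, 5.2233, 7.1755]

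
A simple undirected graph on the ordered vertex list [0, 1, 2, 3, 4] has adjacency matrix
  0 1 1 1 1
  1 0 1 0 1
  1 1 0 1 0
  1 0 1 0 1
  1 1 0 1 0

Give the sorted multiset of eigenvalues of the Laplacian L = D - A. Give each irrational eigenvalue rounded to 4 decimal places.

[0, 3, 3, 5, 5]

With the vertex order [0, 1, 2, 3, 4], the degrees are [4, 3, 3, 3, 3], giving D = diag(4, 3, 3, 3, 3) and L = D - A. Since every row of L sums to 0, the all-ones vector is in the kernel and 0 is an eigenvalue. The eigenvalues sum to 16, which equals trace(L) = 2|E|.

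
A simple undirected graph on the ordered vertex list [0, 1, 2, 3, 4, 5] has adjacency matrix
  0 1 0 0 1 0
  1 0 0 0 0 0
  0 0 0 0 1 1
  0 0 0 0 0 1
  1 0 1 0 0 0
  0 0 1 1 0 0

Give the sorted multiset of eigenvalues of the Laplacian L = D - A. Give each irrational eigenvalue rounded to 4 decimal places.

Each diagonal entry of L is the vertex degree and each off-diagonal entry is -1 where an edge is present, 0 otherwise; in the order [0, 1, 2, 3, 4, 5] the diagonal is [2, 1, 2, 1, 2, 2]. L is symmetric positive semidefinite, so every eigenvalue is real and nonnegative. There is one zero in the spectrum, matching the 1 component.

[0, 0.2679, 1, 2, 3, 3.7321]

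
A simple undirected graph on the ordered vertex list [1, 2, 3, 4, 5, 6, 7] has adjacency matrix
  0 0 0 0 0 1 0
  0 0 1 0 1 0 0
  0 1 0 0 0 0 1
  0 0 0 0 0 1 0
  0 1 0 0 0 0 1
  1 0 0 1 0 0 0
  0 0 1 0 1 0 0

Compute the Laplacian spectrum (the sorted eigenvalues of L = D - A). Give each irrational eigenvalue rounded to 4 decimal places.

Each diagonal entry of L is the vertex degree and each off-diagonal entry is -1 where an edge is present, 0 otherwise; in the order [1, 2, 3, 4, 5, 6, 7] the diagonal is [1, 2, 2, 1, 2, 2, 2]. The multiplicity of 0 as a Laplacian eigenvalue equals the number of connected components. The 2 zero eigenvalues correspond to the 2 connected components. The largest eigenvalue, 4, is at most the vertex count 7. The eigenvalues sum to 12, which equals trace(L) = 2|E|.

[0, 0, 1, 2, 2, 3, 4]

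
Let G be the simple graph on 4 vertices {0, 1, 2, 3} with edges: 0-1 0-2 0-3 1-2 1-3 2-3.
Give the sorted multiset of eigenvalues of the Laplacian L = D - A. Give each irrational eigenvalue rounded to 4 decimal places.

With the vertex order [0, 1, 2, 3], the degrees are [3, 3, 3, 3], giving D = diag(3, 3, 3, 3) and L = D - A. L is symmetric positive semidefinite, so every eigenvalue is real and nonnegative. The single zero eigenvalue shows the graph is connected. There is one zero in the spectrum, matching the 1 component.

[0, 4, 4, 4]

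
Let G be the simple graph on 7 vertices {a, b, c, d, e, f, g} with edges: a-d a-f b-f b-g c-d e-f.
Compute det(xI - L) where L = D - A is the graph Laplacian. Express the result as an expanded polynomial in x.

x^7 - 12x^6 + 54x^5 - 114x^4 + 115x^3 - 50x^2 + 7x

Reading degrees in the order [a, b, c, d, e, f, g] gives [2, 2, 1, 2, 1, 3, 1]; set D = diag(2, 2, 1, 2, 1, 3, 1) and form L = D - A. Computing det(xI - L) by cofactor expansion (or equivalently via sum-over-permutations) gives x^7 - 12x^6 + 54x^5 - 114x^4 + 115x^3 - 50x^2 + 7x. The constant term is 0 because L is singular (the all-ones vector lies in its kernel). By the matrix-tree theorem the graph has (1/7) * product of the nonzero eigenvalues = 1 spanning tree. The largest eigenvalue, 4.3342, is at most the vertex count 7.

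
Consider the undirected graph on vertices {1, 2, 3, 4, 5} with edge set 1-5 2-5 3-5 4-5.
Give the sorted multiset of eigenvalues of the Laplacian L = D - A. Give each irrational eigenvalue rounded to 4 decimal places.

Each diagonal entry of L is the vertex degree and each off-diagonal entry is -1 where an edge is present, 0 otherwise; in the order [1, 2, 3, 4, 5] the diagonal is [1, 1, 1, 1, 4]. Since every row of L sums to 0, the all-ones vector is in the kernel and 0 is an eigenvalue. By the matrix-tree theorem the graph has (1/5) * product of the nonzero eigenvalues = 1 spanning tree. The eigenvalues sum to 8, which equals trace(L) = 2|E|.

[0, 1, 1, 1, 5]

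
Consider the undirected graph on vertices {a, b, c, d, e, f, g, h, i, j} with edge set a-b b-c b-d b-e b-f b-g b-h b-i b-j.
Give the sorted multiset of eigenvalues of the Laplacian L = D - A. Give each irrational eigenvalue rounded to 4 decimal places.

With the vertex order [a, b, c, d, e, f, g, h, i, j], the degrees are [1, 9, 1, 1, 1, 1, 1, 1, 1, 1], giving D = diag(1, 9, 1, 1, 1, 1, 1, 1, 1, 1) and L = D - A. The multiplicity of 0 as a Laplacian eigenvalue equals the number of connected components. The largest eigenvalue, 10, is at most the vertex count 10.

[0, 1, 1, 1, 1, 1, 1, 1, 1, 10]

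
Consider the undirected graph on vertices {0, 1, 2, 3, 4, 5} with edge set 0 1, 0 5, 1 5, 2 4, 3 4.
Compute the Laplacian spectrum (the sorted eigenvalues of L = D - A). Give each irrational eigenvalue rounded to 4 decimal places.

[0, 0, 1, 3, 3, 3]

Each diagonal entry of L is the vertex degree and each off-diagonal entry is -1 where an edge is present, 0 otherwise; in the order [0, 1, 2, 3, 4, 5] the diagonal is [2, 2, 1, 1, 2, 2]. The multiplicity of 0 as a Laplacian eigenvalue equals the number of connected components. The 2 zero eigenvalues correspond to the 2 connected components. There are 2 zeros in the spectrum, matching the 2 components.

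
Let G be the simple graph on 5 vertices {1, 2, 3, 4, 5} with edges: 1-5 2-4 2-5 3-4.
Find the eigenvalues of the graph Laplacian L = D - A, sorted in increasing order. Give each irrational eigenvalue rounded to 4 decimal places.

Reading degrees in the order [1, 2, 3, 4, 5] gives [1, 2, 1, 2, 2]; set D = diag(1, 2, 1, 2, 2) and form L = D - A. L is symmetric positive semidefinite, so every eigenvalue is real and nonnegative. The single zero eigenvalue shows the graph is connected.

[0, 0.3820, 1.3820, 2.6180, 3.6180]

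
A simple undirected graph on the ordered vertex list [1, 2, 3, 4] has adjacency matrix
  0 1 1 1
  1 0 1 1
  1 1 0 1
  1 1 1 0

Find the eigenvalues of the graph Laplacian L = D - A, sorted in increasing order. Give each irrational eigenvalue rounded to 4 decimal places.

[0, 4, 4, 4]

With the vertex order [1, 2, 3, 4], the degrees are [3, 3, 3, 3], giving D = diag(3, 3, 3, 3) and L = D - A. L is symmetric positive semidefinite, so every eigenvalue is real and nonnegative. The eigenvalues sum to 12, which equals trace(L) = 2|E|. By the matrix-tree theorem the graph has (1/4) * product of the nonzero eigenvalues = 16 spanning trees.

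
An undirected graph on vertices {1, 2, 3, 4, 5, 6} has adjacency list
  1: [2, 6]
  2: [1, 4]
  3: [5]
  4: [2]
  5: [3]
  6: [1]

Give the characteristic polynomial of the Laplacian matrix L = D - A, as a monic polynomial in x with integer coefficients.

x^6 - 8x^5 + 22x^4 - 24x^3 + 8x^2

Each diagonal entry of L is the vertex degree and each off-diagonal entry is -1 where an edge is present, 0 otherwise; in the order [1, 2, 3, 4, 5, 6] the diagonal is [2, 2, 1, 1, 1, 1]. Computing det(xI - L) by cofactor expansion (or equivalently via sum-over-permutations) gives x^6 - 8x^5 + 22x^4 - 24x^3 + 8x^2. The coefficient of x^5 equals -trace(L) = -8, matching the sum of degrees.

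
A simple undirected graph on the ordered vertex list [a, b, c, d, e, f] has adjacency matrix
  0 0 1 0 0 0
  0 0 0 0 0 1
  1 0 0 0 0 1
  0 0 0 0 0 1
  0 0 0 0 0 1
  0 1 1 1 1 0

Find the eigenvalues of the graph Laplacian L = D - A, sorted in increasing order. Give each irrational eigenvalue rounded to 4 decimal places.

[0, 0.4859, 1, 1, 2.4280, 5.0861]

Reading degrees in the order [a, b, c, d, e, f] gives [1, 1, 2, 1, 1, 4]; set D = diag(1, 1, 2, 1, 1, 4) and form L = D - A. The multiplicity of 0 as a Laplacian eigenvalue equals the number of connected components. By the matrix-tree theorem the graph has (1/6) * product of the nonzero eigenvalues = 1 spanning tree.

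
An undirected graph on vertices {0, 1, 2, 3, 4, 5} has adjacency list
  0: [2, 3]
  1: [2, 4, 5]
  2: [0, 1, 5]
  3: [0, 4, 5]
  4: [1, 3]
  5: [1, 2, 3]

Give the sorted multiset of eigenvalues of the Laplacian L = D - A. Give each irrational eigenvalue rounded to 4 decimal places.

[0, 1.5858, 2, 3, 4.4142, 5]

With the vertex order [0, 1, 2, 3, 4, 5], the degrees are [2, 3, 3, 3, 2, 3], giving D = diag(2, 3, 3, 3, 2, 3) and L = D - A. Since every row of L sums to 0, the all-ones vector is in the kernel and 0 is an eigenvalue. The largest eigenvalue, 5, is at most the vertex count 6.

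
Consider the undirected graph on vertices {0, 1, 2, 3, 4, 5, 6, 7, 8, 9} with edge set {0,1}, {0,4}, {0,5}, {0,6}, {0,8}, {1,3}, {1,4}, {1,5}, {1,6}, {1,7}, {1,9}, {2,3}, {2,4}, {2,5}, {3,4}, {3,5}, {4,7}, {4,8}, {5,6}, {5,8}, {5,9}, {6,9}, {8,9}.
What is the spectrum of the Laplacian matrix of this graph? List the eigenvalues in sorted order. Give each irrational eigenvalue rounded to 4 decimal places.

Each diagonal entry of L is the vertex degree and each off-diagonal entry is -1 where an edge is present, 0 otherwise; in the order [0, 1, 2, 3, 4, 5, 6, 7, 8, 9] the diagonal is [5, 7, 3, 4, 6, 7, 4, 2, 4, 4]. Since every row of L sums to 0, the all-ones vector is in the kernel and 0 is an eigenvalue. The single zero eigenvalue shows the graph is connected.

[0, 1.8141, 2.2027, 3.7110, 4.2686, 4.4808, 6.1347, 6.7790, 7.9402, 8.6690]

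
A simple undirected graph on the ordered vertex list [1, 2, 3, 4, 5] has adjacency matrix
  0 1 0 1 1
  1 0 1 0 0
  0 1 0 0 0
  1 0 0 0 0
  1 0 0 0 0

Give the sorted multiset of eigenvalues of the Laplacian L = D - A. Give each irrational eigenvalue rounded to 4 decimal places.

[0, 0.5188, 1, 2.3111, 4.1701]

Reading degrees in the order [1, 2, 3, 4, 5] gives [3, 2, 1, 1, 1]; set D = diag(3, 2, 1, 1, 1) and form L = D - A. Since every row of L sums to 0, the all-ones vector is in the kernel and 0 is an eigenvalue. The single zero eigenvalue shows the graph is connected. There is one zero in the spectrum, matching the 1 component.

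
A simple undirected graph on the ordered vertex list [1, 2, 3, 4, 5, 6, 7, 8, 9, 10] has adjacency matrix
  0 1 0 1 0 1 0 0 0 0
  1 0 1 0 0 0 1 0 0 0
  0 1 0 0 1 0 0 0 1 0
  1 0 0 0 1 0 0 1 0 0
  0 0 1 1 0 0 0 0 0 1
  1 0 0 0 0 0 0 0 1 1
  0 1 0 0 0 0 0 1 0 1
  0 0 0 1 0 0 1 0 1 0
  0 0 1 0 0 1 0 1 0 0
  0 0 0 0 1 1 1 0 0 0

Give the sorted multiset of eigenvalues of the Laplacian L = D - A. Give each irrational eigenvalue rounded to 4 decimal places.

[0, 2, 2, 2, 2, 2, 5, 5, 5, 5]

Each diagonal entry of L is the vertex degree and each off-diagonal entry is -1 where an edge is present, 0 otherwise; in the order [1, 2, 3, 4, 5, 6, 7, 8, 9, 10] the diagonal is [3, 3, 3, 3, 3, 3, 3, 3, 3, 3]. Diagonalising L (or applying a numerical eigensolver to the 10x10 matrix) gives the spectrum above. The largest eigenvalue, 5, is at most the vertex count 10.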